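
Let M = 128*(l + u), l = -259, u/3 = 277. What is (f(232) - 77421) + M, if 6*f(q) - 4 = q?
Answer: -12497/3 ≈ -4165.7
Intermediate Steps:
u = 831 (u = 3*277 = 831)
f(q) = ⅔ + q/6
M = 73216 (M = 128*(-259 + 831) = 128*572 = 73216)
(f(232) - 77421) + M = ((⅔ + (⅙)*232) - 77421) + 73216 = ((⅔ + 116/3) - 77421) + 73216 = (118/3 - 77421) + 73216 = -232145/3 + 73216 = -12497/3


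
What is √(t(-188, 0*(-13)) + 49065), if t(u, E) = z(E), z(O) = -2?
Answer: √49063 ≈ 221.50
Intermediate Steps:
t(u, E) = -2
√(t(-188, 0*(-13)) + 49065) = √(-2 + 49065) = √49063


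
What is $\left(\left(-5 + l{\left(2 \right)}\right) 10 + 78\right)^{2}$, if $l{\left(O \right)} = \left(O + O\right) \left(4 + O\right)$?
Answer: $71824$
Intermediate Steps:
$l{\left(O \right)} = 2 O \left(4 + O\right)$
$\left(\left(-5 + l{\left(2 \right)}\right) 10 + 78\right)^{2} = \left(\left(-5 + 2 \cdot 2 \left(4 + 2\right)\right) 10 + 78\right)^{2} = \left(\left(-5 + 2 \cdot 2 \cdot 6\right) 10 + 78\right)^{2} = \left(\left(-5 + 24\right) 10 + 78\right)^{2} = \left(19 \cdot 10 + 78\right)^{2} = \left(190 + 78\right)^{2} = 268^{2} = 71824$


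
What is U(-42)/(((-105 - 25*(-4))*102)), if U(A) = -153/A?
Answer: -1/140 ≈ -0.0071429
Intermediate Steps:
U(-42)/(((-105 - 25*(-4))*102)) = (-153/(-42))/(((-105 - 25*(-4))*102)) = (-153*(-1/42))/(((-105 + 100)*102)) = 51/(14*((-5*102))) = (51/14)/(-510) = (51/14)*(-1/510) = -1/140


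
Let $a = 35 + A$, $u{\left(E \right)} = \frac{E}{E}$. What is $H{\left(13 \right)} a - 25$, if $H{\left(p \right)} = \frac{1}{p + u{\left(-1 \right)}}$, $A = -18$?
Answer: $- \frac{333}{14} \approx -23.786$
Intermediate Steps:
$u{\left(E \right)} = 1$
$a = 17$ ($a = 35 - 18 = 17$)
$H{\left(p \right)} = \frac{1}{1 + p}$ ($H{\left(p \right)} = \frac{1}{p + 1} = \frac{1}{1 + p}$)
$H{\left(13 \right)} a - 25 = \frac{1}{1 + 13} \cdot 17 - 25 = \frac{1}{14} \cdot 17 - 25 = \frac{17}{14} - 25 = - \frac{333}{14}$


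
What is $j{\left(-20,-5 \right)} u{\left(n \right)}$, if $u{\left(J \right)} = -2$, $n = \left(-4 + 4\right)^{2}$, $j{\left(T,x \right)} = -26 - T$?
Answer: $12$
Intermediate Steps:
$n = 0$ ($n = 0^{2} = 0$)
$j{\left(-20,-5 \right)} u{\left(n \right)} = \left(-26 - -20\right) \left(-2\right) = \left(-26 + 20\right) \left(-2\right) = \left(-6\right) \left(-2\right) = 12$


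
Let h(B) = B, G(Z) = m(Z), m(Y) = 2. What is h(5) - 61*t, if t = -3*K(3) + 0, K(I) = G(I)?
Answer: 371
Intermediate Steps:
G(Z) = 2
K(I) = 2
t = -6 (t = -3*2 + 0 = -6 + 0 = -6)
h(5) - 61*t = 5 - 61*(-6) = 5 + 366 = 371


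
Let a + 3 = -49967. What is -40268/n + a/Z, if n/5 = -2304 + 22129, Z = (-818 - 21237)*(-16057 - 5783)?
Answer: -29848141289/73456383000 ≈ -0.40634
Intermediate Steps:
a = -49970 (a = -3 - 49967 = -49970)
Z = 481681200 (Z = -22055*(-21840) = 481681200)
n = 99125 (n = 5*(-2304 + 22129) = 5*19825 = 99125)
-40268/n + a/Z = -40268/99125 - 49970/481681200 = -40268*1/99125 - 49970*1/481681200 = -40268/99125 - 4997/48168120 = -29848141289/73456383000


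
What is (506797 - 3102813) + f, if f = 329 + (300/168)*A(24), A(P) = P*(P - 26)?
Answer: -18170409/7 ≈ -2.5958e+6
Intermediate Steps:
A(P) = P*(-26 + P)
f = 1703/7 (f = 329 + (300/168)*(24*(-26 + 24)) = 329 + (300*(1/168))*(24*(-2)) = 329 + (25/14)*(-48) = 329 - 600/7 = 1703/7 ≈ 243.29)
(506797 - 3102813) + f = (506797 - 3102813) + 1703/7 = -2596016 + 1703/7 = -18170409/7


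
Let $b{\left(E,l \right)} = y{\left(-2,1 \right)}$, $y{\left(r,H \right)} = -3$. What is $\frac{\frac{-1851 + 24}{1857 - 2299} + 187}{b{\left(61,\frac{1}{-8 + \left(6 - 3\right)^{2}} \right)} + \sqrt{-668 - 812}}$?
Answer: $- \frac{253443}{658138} - \frac{84481 i \sqrt{370}}{329069} \approx -0.38509 - 4.9382 i$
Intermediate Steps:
$b{\left(E,l \right)} = -3$
$\frac{\frac{-1851 + 24}{1857 - 2299} + 187}{b{\left(61,\frac{1}{-8 + \left(6 - 3\right)^{2}} \right)} + \sqrt{-668 - 812}} = \frac{\frac{-1851 + 24}{1857 - 2299} + 187}{-3 + \sqrt{-668 - 812}} = \frac{- \frac{1827}{-442} + 187}{-3 + \sqrt{-1480}} = \frac{\left(-1827\right) \left(- \frac{1}{442}\right) + 187}{-3 + 2 i \sqrt{370}} = \frac{\frac{1827}{442} + 187}{-3 + 2 i \sqrt{370}} = \frac{84481}{442 \left(-3 + 2 i \sqrt{370}\right)}$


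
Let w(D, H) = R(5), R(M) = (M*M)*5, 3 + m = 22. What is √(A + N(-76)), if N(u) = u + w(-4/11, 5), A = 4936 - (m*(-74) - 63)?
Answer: √6454 ≈ 80.337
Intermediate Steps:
m = 19 (m = -3 + 22 = 19)
R(M) = 5*M² (R(M) = M²*5 = 5*M²)
w(D, H) = 125 (w(D, H) = 5*5² = 5*25 = 125)
A = 6405 (A = 4936 - (19*(-74) - 63) = 4936 - (-1406 - 63) = 4936 - 1*(-1469) = 4936 + 1469 = 6405)
N(u) = 125 + u (N(u) = u + 125 = 125 + u)
√(A + N(-76)) = √(6405 + (125 - 76)) = √(6405 + 49) = √6454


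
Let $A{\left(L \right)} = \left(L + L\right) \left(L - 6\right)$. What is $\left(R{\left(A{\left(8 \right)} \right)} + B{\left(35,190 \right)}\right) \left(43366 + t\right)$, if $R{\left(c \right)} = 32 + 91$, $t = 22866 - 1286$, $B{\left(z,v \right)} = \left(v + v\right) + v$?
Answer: $45007578$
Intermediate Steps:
$B{\left(z,v \right)} = 3 v$ ($B{\left(z,v \right)} = 2 v + v = 3 v$)
$A{\left(L \right)} = 2 L \left(-6 + L\right)$
$t = 21580$ ($t = 22866 - 1286 = 21580$)
$R{\left(c \right)} = 123$
$\left(R{\left(A{\left(8 \right)} \right)} + B{\left(35,190 \right)}\right) \left(43366 + t\right) = \left(123 + 3 \cdot 190\right) \left(43366 + 21580\right) = \left(123 + 570\right) 64946 = 693 \cdot 64946 = 45007578$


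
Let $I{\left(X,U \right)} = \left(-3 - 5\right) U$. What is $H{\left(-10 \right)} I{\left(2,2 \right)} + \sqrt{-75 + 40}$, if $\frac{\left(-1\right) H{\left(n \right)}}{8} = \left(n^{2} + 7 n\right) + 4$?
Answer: $4352 + i \sqrt{35} \approx 4352.0 + 5.9161 i$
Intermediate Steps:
$H{\left(n \right)} = -32 - 56 n - 8 n^{2}$ ($H{\left(n \right)} = - 8 \left(\left(n^{2} + 7 n\right) + 4\right) = - 8 \left(4 + n^{2} + 7 n\right) = -32 - 56 n - 8 n^{2}$)
$I{\left(X,U \right)} = - 8 U$
$H{\left(-10 \right)} I{\left(2,2 \right)} + \sqrt{-75 + 40} = \left(-32 - -560 - 8 \left(-10\right)^{2}\right) \left(\left(-8\right) 2\right) + \sqrt{-75 + 40} = \left(-32 + 560 - 800\right) \left(-16\right) + \sqrt{-35} = \left(-32 + 560 - 800\right) \left(-16\right) + i \sqrt{35} = \left(-272\right) \left(-16\right) + i \sqrt{35} = 4352 + i \sqrt{35}$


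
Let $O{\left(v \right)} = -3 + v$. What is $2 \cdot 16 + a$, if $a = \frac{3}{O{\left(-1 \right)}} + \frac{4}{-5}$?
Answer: $\frac{609}{20} \approx 30.45$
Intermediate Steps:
$a = - \frac{31}{20}$ ($a = \frac{3}{-3 - 1} + \frac{4}{-5} = \frac{3}{-4} + 4 \left(- \frac{1}{5}\right) = 3 \left(- \frac{1}{4}\right) - \frac{4}{5} = - \frac{3}{4} - \frac{4}{5} = - \frac{31}{20} \approx -1.55$)
$2 \cdot 16 + a = 2 \cdot 16 - \frac{31}{20} = 32 - \frac{31}{20} = \frac{609}{20}$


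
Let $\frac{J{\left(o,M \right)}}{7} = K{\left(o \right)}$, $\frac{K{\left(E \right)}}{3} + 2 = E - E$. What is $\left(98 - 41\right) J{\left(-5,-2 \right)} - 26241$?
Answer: $-28635$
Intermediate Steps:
$K{\left(E \right)} = -6$ ($K{\left(E \right)} = -6 + 3 \left(E - E\right) = -6 + 3 \cdot 0 = -6 + 0 = -6$)
$J{\left(o,M \right)} = -42$ ($J{\left(o,M \right)} = 7 \left(-6\right) = -42$)
$\left(98 - 41\right) J{\left(-5,-2 \right)} - 26241 = \left(98 - 41\right) \left(-42\right) - 26241 = 57 \left(-42\right) - 26241 = -2394 - 26241 = -28635$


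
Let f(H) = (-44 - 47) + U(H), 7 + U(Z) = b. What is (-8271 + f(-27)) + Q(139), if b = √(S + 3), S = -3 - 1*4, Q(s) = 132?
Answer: -8237 + 2*I ≈ -8237.0 + 2.0*I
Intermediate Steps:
S = -7 (S = -3 - 4 = -7)
b = 2*I (b = √(-7 + 3) = √(-4) = 2*I ≈ 2.0*I)
U(Z) = -7 + 2*I
f(H) = -98 + 2*I (f(H) = (-44 - 47) + (-7 + 2*I) = -91 + (-7 + 2*I) = -98 + 2*I)
(-8271 + f(-27)) + Q(139) = (-8271 + (-98 + 2*I)) + 132 = (-8369 + 2*I) + 132 = -8237 + 2*I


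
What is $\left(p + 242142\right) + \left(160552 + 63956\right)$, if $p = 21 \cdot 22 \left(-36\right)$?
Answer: $450018$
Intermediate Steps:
$p = -16632$ ($p = 462 \left(-36\right) = -16632$)
$\left(p + 242142\right) + \left(160552 + 63956\right) = \left(-16632 + 242142\right) + \left(160552 + 63956\right) = 225510 + 224508 = 450018$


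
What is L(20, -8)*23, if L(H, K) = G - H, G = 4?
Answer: -368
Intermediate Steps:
L(H, K) = 4 - H
L(20, -8)*23 = (4 - 1*20)*23 = (4 - 20)*23 = -16*23 = -368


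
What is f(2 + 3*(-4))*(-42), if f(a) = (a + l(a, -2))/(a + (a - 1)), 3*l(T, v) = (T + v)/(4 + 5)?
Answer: -188/9 ≈ -20.889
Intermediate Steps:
l(T, v) = T/27 + v/27 (l(T, v) = ((T + v)/(4 + 5))/3 = ((T + v)/9)/3 = ((T + v)*(1/9))/3 = (T/9 + v/9)/3 = T/27 + v/27)
f(a) = (-2/27 + 28*a/27)/(-1 + 2*a) (f(a) = (a + (a/27 + (1/27)*(-2)))/(a + (a - 1)) = (a + (a/27 - 2/27))/(a + (-1 + a)) = (a + (-2/27 + a/27))/(-1 + 2*a) = (-2/27 + 28*a/27)/(-1 + 2*a))
f(2 + 3*(-4))*(-42) = (2*(-1 + 14*(2 + 3*(-4)))/(27*(-1 + 2*(2 + 3*(-4)))))*(-42) = (2*(-1 + 14*(2 - 12))/(27*(-1 + 2*(2 - 12))))*(-42) = (2*(-1 + 14*(-10))/(27*(-1 + 2*(-10))))*(-42) = (2*(-1 - 140)/(27*(-1 - 20)))*(-42) = ((2/27)*(-141)/(-21))*(-42) = ((2/27)*(-1/21)*(-141))*(-42) = (94/189)*(-42) = -188/9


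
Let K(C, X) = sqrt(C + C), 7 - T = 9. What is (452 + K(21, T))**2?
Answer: (452 + sqrt(42))**2 ≈ 2.1020e+5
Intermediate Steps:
T = -2 (T = 7 - 1*9 = 7 - 9 = -2)
K(C, X) = sqrt(2)*sqrt(C) (K(C, X) = sqrt(2*C) = sqrt(2)*sqrt(C))
(452 + K(21, T))**2 = (452 + sqrt(2)*sqrt(21))**2 = (452 + sqrt(42))**2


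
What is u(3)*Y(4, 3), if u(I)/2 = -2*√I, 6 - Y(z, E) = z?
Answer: -8*√3 ≈ -13.856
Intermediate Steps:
Y(z, E) = 6 - z
u(I) = -4*√I (u(I) = 2*(-2*√I) = -4*√I)
u(3)*Y(4, 3) = (-4*√3)*(6 - 1*4) = (-4*√3)*(6 - 4) = -4*√3*2 = -8*√3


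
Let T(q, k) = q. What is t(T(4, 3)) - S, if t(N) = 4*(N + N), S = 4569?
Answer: -4537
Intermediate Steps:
t(N) = 8*N (t(N) = 4*(2*N) = 8*N)
t(T(4, 3)) - S = 8*4 - 1*4569 = 32 - 4569 = -4537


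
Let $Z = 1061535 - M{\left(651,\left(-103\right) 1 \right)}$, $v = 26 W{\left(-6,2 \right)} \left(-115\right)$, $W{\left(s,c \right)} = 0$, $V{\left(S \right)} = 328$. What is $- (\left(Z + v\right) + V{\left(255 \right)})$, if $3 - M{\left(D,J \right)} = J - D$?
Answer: $-1061106$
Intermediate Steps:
$v = 0$ ($v = 26 \cdot 0 \left(-115\right) = 0 \left(-115\right) = 0$)
$M{\left(D,J \right)} = 3 + D - J$ ($M{\left(D,J \right)} = 3 - \left(J - D\right) = 3 + \left(D - J\right) = 3 + D - J$)
$Z = 1060778$ ($Z = 1061535 - \left(3 + 651 - \left(-103\right) 1\right) = 1061535 - \left(3 + 651 - -103\right) = 1061535 - \left(3 + 651 + 103\right) = 1061535 - 757 = 1060778$)
$- (\left(Z + v\right) + V{\left(255 \right)}) = - (\left(1060778 + 0\right) + 328) = - (1060778 + 328) = \left(-1\right) 1061106 = -1061106$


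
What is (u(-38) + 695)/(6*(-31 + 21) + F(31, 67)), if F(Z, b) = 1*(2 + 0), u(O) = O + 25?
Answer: -341/29 ≈ -11.759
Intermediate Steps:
u(O) = 25 + O
F(Z, b) = 2 (F(Z, b) = 1*2 = 2)
(u(-38) + 695)/(6*(-31 + 21) + F(31, 67)) = ((25 - 38) + 695)/(6*(-31 + 21) + 2) = (-13 + 695)/(6*(-10) + 2) = 682/(-60 + 2) = 682/(-58) = 682*(-1/58) = -341/29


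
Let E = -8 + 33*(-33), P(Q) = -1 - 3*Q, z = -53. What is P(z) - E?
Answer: 1255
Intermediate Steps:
E = -1097 (E = -8 - 1089 = -1097)
P(z) - E = (-1 - 3*(-53)) - 1*(-1097) = (-1 + 159) + 1097 = 158 + 1097 = 1255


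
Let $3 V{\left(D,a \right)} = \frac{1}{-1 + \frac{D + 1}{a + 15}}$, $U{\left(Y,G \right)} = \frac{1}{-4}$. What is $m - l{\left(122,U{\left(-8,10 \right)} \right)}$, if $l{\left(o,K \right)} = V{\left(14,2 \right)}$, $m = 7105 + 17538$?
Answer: $\frac{147875}{6} \approx 24646.0$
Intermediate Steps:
$U{\left(Y,G \right)} = - \frac{1}{4}$
$V{\left(D,a \right)} = \frac{1}{3 \left(-1 + \frac{1 + D}{15 + a}\right)}$ ($V{\left(D,a \right)} = \frac{1}{3 \left(-1 + \frac{D + 1}{a + 15}\right)} = \frac{1}{3 \left(-1 + \frac{1 + D}{15 + a}\right)}$)
$m = 24643$
$l{\left(o,K \right)} = - \frac{17}{6}$ ($l{\left(o,K \right)} = \frac{-5 - \frac{2}{3}}{14 + 2 - 14} = \frac{1}{2} \left(- \frac{17}{3}\right) = - \frac{17}{6}$)
$m - l{\left(122,U{\left(-8,10 \right)} \right)} = 24643 - - \frac{17}{6} = 24643 + \frac{17}{6} = \frac{147875}{6}$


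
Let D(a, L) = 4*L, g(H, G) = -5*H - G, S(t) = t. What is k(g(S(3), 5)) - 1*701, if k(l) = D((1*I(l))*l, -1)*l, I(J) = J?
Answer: -621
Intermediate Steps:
g(H, G) = -G - 5*H
k(l) = -4*l (k(l) = (4*(-1))*l = -4*l)
k(g(S(3), 5)) - 1*701 = -4*(-1*5 - 5*3) - 1*701 = -4*(-5 - 15) - 701 = -4*(-20) - 701 = 80 - 701 = -621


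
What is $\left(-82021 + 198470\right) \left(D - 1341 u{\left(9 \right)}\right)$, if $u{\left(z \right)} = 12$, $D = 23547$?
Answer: $868127295$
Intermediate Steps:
$\left(-82021 + 198470\right) \left(D - 1341 u{\left(9 \right)}\right) = \left(-82021 + 198470\right) \left(23547 - 16092\right) = 116449 \left(23547 - 16092\right) = 116449 \cdot 7455 = 868127295$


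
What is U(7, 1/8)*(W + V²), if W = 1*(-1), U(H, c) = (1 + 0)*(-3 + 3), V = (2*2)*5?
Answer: 0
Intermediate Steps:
V = 20 (V = 4*5 = 20)
U(H, c) = 0 (U(H, c) = 1*0 = 0)
W = -1
U(7, 1/8)*(W + V²) = 0*(-1 + 20²) = 0*(-1 + 400) = 0*399 = 0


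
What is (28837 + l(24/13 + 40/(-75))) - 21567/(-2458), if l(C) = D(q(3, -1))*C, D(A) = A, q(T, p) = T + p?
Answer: 13827326531/479310 ≈ 28848.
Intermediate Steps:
l(C) = 2*C (l(C) = (3 - 1)*C = 2*C)
(28837 + l(24/13 + 40/(-75))) - 21567/(-2458) = (28837 + 2*(24/13 + 40/(-75))) - 21567/(-2458) = (28837 + 2*(24*(1/13) + 40*(-1/75))) - 21567*(-1/2458) = (28837 + 2*(24/13 - 8/15)) + 21567/2458 = (28837 + 2*(256/195)) + 21567/2458 = (28837 + 512/195) + 21567/2458 = 5623727/195 + 21567/2458 = 13827326531/479310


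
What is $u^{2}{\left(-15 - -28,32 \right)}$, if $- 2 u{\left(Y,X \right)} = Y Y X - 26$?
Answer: $7241481$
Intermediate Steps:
$u{\left(Y,X \right)} = 13 - \frac{X Y^{2}}{2}$ ($u{\left(Y,X \right)} = - \frac{Y Y X - 26}{2} = - \frac{Y^{2} X - 26}{2} = - \frac{X Y^{2} - 26}{2} = - \frac{-26 + X Y^{2}}{2} = 13 - \frac{X Y^{2}}{2}$)
$u^{2}{\left(-15 - -28,32 \right)} = \left(13 - 16 \left(-15 - -28\right)^{2}\right)^{2} = \left(13 - 16 \left(-15 + 28\right)^{2}\right)^{2} = \left(13 - 16 \cdot 13^{2}\right)^{2} = \left(13 - 16 \cdot 169\right)^{2} = \left(13 - 2704\right)^{2} = \left(-2691\right)^{2} = 7241481$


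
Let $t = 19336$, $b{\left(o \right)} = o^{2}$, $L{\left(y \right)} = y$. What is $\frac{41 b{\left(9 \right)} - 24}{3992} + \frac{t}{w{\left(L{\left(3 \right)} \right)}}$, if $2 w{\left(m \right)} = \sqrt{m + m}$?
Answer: $\frac{3297}{3992} + \frac{19336 \sqrt{6}}{3} \approx 15789.0$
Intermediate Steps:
$w{\left(m \right)} = \frac{\sqrt{2} \sqrt{m}}{2}$ ($w{\left(m \right)} = \frac{\sqrt{m + m}}{2} = \frac{\sqrt{2 m}}{2} = \frac{\sqrt{2} \sqrt{m}}{2}$)
$\frac{41 b{\left(9 \right)} - 24}{3992} + \frac{t}{w{\left(L{\left(3 \right)} \right)}} = \frac{41 \cdot 9^{2} - 24}{3992} + \frac{19336}{\frac{1}{2} \sqrt{2} \sqrt{3}} = \left(41 \cdot 81 - 24\right) \frac{1}{3992} + \frac{19336}{\frac{1}{2} \sqrt{6}} = \left(3321 - 24\right) \frac{1}{3992} + 19336 \frac{\sqrt{6}}{3} = 3297 \cdot \frac{1}{3992} + \frac{19336 \sqrt{6}}{3} = \frac{3297}{3992} + \frac{19336 \sqrt{6}}{3}$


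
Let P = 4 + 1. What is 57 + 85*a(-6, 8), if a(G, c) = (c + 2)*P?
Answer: 4307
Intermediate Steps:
P = 5
a(G, c) = 10 + 5*c (a(G, c) = (c + 2)*5 = (2 + c)*5 = 10 + 5*c)
57 + 85*a(-6, 8) = 57 + 85*(10 + 5*8) = 57 + 85*(10 + 40) = 57 + 85*50 = 57 + 4250 = 4307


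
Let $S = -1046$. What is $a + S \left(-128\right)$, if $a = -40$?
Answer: $133848$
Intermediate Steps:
$a + S \left(-128\right) = -40 - -133888 = -40 + 133888 = 133848$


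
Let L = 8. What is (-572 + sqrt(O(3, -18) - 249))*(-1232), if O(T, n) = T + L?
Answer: 704704 - 1232*I*sqrt(238) ≈ 7.047e+5 - 19006.0*I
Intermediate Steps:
O(T, n) = 8 + T (O(T, n) = T + 8 = 8 + T)
(-572 + sqrt(O(3, -18) - 249))*(-1232) = (-572 + sqrt((8 + 3) - 249))*(-1232) = (-572 + sqrt(11 - 249))*(-1232) = (-572 + sqrt(-238))*(-1232) = (-572 + I*sqrt(238))*(-1232) = 704704 - 1232*I*sqrt(238)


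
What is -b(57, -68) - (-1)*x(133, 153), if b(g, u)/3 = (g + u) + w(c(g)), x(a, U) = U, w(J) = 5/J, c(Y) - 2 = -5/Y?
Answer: 19419/109 ≈ 178.16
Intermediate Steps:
c(Y) = 2 - 5/Y
b(g, u) = 3*g + 3*u + 15/(2 - 5/g) (b(g, u) = 3*((g + u) + 5/(2 - 5/g)) = 3*(g + u + 5/(2 - 5/g)) = 3*g + 3*u + 15/(2 - 5/g))
-b(57, -68) - (-1)*x(133, 153) = -3*(5*57 + (-5 + 2*57)*(57 - 68))/(-5 + 2*57) - (-1)*153 = -3*(285 + (-5 + 114)*(-11))/(-5 + 114) - 1*(-153) = -3*(285 + 109*(-11))/109 + 153 = -3*(285 - 1199)/109 + 153 = -3*(-914)/109 + 153 = -1*(-2742/109) + 153 = 2742/109 + 153 = 19419/109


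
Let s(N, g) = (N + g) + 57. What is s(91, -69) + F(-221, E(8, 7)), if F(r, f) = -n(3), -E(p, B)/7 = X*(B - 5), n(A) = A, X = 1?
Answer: 76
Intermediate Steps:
E(p, B) = 35 - 7*B (E(p, B) = -7*(B - 5) = -7*(-5 + B) = 35 - 7*B)
F(r, f) = -3 (F(r, f) = -1*3 = -3)
s(N, g) = 57 + N + g
s(91, -69) + F(-221, E(8, 7)) = (57 + 91 - 69) - 3 = 79 - 3 = 76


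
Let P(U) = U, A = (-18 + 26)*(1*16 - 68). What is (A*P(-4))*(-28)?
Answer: -46592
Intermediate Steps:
A = -416 (A = 8*(16 - 68) = 8*(-52) = -416)
(A*P(-4))*(-28) = -416*(-4)*(-28) = 1664*(-28) = -46592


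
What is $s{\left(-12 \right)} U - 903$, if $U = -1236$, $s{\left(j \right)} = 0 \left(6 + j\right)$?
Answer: $-903$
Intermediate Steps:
$s{\left(j \right)} = 0$
$s{\left(-12 \right)} U - 903 = 0 \left(-1236\right) - 903 = 0 - 903 = -903$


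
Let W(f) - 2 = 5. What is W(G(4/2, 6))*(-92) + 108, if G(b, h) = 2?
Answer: -536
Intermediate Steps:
W(f) = 7 (W(f) = 2 + 5 = 7)
W(G(4/2, 6))*(-92) + 108 = 7*(-92) + 108 = -644 + 108 = -536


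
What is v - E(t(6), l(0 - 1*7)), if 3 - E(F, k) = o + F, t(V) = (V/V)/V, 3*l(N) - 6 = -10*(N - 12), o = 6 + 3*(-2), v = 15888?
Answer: 95311/6 ≈ 15885.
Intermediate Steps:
o = 0 (o = 6 - 6 = 0)
l(N) = 42 - 10*N/3 (l(N) = 2 + (-10*(N - 12))/3 = 2 + (-10*(-12 + N))/3 = 2 + (120 - 10*N)/3 = 2 + (40 - 10*N/3) = 42 - 10*N/3)
t(V) = 1/V
E(F, k) = 3 - F (E(F, k) = 3 - (0 + F) = 3 - F)
v - E(t(6), l(0 - 1*7)) = 15888 - (3 - 1/6) = 15888 - (3 - 1*⅙) = 15888 - (3 - ⅙) = 15888 - 1*17/6 = 15888 - 17/6 = 95311/6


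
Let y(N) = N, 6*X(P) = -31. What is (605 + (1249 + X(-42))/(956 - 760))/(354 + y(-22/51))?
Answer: 12222031/7068544 ≈ 1.7291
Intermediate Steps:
X(P) = -31/6 (X(P) = (⅙)*(-31) = -31/6)
(605 + (1249 + X(-42))/(956 - 760))/(354 + y(-22/51)) = (605 + (1249 - 31/6)/(956 - 760))/(354 - 22/51) = (605 + (7463/6)/196)/(354 - 22*1/51) = (605 + (7463/6)*(1/196))/(354 - 22/51) = (605 + 7463/1176)/(18032/51) = (718943/1176)*(51/18032) = 12222031/7068544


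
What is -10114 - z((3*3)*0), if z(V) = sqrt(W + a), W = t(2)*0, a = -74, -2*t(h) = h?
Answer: -10114 - I*sqrt(74) ≈ -10114.0 - 8.6023*I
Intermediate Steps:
t(h) = -h/2
W = 0 (W = -1/2*2*0 = -1*0 = 0)
z(V) = I*sqrt(74) (z(V) = sqrt(0 - 74) = sqrt(-74) = I*sqrt(74))
-10114 - z((3*3)*0) = -10114 - I*sqrt(74)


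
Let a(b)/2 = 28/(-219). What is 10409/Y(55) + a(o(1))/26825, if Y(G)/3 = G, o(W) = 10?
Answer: 4076632189/64621425 ≈ 63.085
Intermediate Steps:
Y(G) = 3*G
a(b) = -56/219 (a(b) = 2*(28/(-219)) = 2*(28*(-1/219)) = 2*(-28/219) = -56/219)
10409/Y(55) + a(o(1))/26825 = 10409/((3*55)) - 56/219/26825 = 10409/165 - 56/219*1/26825 = 10409*(1/165) - 56/5874675 = 10409/165 - 56/5874675 = 4076632189/64621425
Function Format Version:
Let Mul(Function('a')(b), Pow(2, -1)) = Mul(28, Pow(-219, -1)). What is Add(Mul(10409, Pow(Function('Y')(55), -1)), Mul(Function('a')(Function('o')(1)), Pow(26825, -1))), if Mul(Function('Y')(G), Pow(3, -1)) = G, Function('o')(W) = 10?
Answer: Rational(4076632189, 64621425) ≈ 63.085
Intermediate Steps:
Function('Y')(G) = Mul(3, G)
Function('a')(b) = Rational(-56, 219) (Function('a')(b) = Mul(2, Mul(28, Pow(-219, -1))) = Mul(2, Mul(28, Rational(-1, 219))) = Mul(2, Rational(-28, 219)) = Rational(-56, 219))
Add(Mul(10409, Pow(Function('Y')(55), -1)), Mul(Function('a')(Function('o')(1)), Pow(26825, -1))) = Add(Mul(10409, Pow(Mul(3, 55), -1)), Mul(Rational(-56, 219), Pow(26825, -1))) = Add(Mul(10409, Pow(165, -1)), Mul(Rational(-56, 219), Rational(1, 26825))) = Add(Mul(10409, Rational(1, 165)), Rational(-56, 5874675)) = Add(Rational(10409, 165), Rational(-56, 5874675)) = Rational(4076632189, 64621425)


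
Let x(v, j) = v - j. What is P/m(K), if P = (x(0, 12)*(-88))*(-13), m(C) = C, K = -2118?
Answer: 2288/353 ≈ 6.4816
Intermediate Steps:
P = -13728 (P = ((0 - 1*12)*(-88))*(-13) = ((0 - 12)*(-88))*(-13) = -12*(-88)*(-13) = 1056*(-13) = -13728)
P/m(K) = -13728/(-2118) = -13728*(-1/2118) = 2288/353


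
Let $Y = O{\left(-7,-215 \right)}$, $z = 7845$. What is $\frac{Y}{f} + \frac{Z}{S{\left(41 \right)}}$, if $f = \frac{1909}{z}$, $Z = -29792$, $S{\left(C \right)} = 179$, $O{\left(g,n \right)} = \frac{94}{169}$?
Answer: $- \frac{9479524862}{57749159} \approx -164.15$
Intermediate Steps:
$O{\left(g,n \right)} = \frac{94}{169}$ ($O{\left(g,n \right)} = 94 \cdot \frac{1}{169} = \frac{94}{169}$)
$Y = \frac{94}{169} \approx 0.55621$
$f = \frac{1909}{7845} \approx 0.24334$
$\frac{Y}{f} + \frac{Z}{S{\left(41 \right)}} = \frac{94}{169 \cdot \frac{1909}{7845}} - \frac{29792}{179} = \frac{94}{169} \cdot \frac{7845}{1909} - \frac{29792}{179} = \frac{737430}{322621} - \frac{29792}{179} = - \frac{9479524862}{57749159}$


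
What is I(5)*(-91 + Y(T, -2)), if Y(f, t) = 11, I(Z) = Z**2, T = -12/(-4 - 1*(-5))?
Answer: -2000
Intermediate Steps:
T = -12 (T = -12/(-4 + 5) = -12/1 = -12*1 = -12)
I(5)*(-91 + Y(T, -2)) = 5**2*(-91 + 11) = 25*(-80) = -2000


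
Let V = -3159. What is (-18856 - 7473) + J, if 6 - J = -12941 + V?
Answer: -10223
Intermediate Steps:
J = 16106 (J = 6 - (-12941 - 3159) = 6 - 1*(-16100) = 6 + 16100 = 16106)
(-18856 - 7473) + J = (-18856 - 7473) + 16106 = -26329 + 16106 = -10223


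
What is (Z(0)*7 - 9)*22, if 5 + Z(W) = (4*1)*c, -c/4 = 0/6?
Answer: -968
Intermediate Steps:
c = 0 (c = -0/6 = -4*0 = 0)
Z(W) = -5 (Z(W) = -5 + (4*1)*0 = -5 + 4*0 = -5 + 0 = -5)
(Z(0)*7 - 9)*22 = (-5*7 - 9)*22 = (-35 - 9)*22 = -44*22 = -968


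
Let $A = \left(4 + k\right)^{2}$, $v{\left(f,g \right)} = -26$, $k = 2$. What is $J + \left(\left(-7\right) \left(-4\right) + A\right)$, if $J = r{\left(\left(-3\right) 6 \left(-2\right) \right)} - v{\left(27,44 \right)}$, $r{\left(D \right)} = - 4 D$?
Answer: $-54$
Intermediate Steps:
$A = 36$ ($A = \left(4 + 2\right)^{2} = 6^{2} = 36$)
$J = -118$ ($J = - 4 \left(-3\right) 6 \left(-2\right) - -26 = - 4 \left(\left(-18\right) \left(-2\right)\right) + 26 = \left(-4\right) 36 + 26 = -144 + 26 = -118$)
$J + \left(\left(-7\right) \left(-4\right) + A\right) = -118 + \left(\left(-7\right) \left(-4\right) + 36\right) = -118 + \left(28 + 36\right) = -118 + 64 = -54$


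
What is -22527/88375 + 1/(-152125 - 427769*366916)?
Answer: -684731937124969/2686251384663000 ≈ -0.25490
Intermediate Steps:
-22527/88375 + 1/(-152125 - 427769*366916) = -22527*1/88375 + (1/366916)/(-579894) = -22527/88375 - 1/579894*1/366916 = -22527/88375 - 1/212772386904 = -684731937124969/2686251384663000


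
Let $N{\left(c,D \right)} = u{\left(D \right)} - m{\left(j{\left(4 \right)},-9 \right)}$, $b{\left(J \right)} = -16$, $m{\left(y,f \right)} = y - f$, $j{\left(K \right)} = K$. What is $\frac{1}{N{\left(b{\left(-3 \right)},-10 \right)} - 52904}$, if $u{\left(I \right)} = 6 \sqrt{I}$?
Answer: $- \frac{17639}{933403083} - \frac{2 i \sqrt{10}}{933403083} \approx -1.8898 \cdot 10^{-5} - 6.7758 \cdot 10^{-9} i$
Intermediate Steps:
$N{\left(c,D \right)} = -13 + 6 \sqrt{D}$ ($N{\left(c,D \right)} = 6 \sqrt{D} - \left(4 - -9\right) = 6 \sqrt{D} - \left(4 + 9\right) = 6 \sqrt{D} - 13 = -13 + 6 \sqrt{D}$)
$\frac{1}{N{\left(b{\left(-3 \right)},-10 \right)} - 52904} = \frac{1}{\left(-13 + 6 \sqrt{-10}\right) - 52904} = \frac{1}{\left(-13 + 6 i \sqrt{10}\right) - 52904} = \frac{1}{-52917 + 6 i \sqrt{10}}$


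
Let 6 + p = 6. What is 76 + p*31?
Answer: 76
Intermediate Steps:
p = 0 (p = -6 + 6 = 0)
76 + p*31 = 76 + 0*31 = 76 + 0 = 76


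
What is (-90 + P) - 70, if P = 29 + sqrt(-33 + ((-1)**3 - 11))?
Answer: -131 + 3*I*sqrt(5) ≈ -131.0 + 6.7082*I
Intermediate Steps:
P = 29 + 3*I*sqrt(5) (P = 29 + sqrt(-33 + (-1 - 11)) = 29 + sqrt(-33 - 12) = 29 + sqrt(-45) = 29 + 3*I*sqrt(5) ≈ 29.0 + 6.7082*I)
(-90 + P) - 70 = (-90 + (29 + 3*I*sqrt(5))) - 70 = (-61 + 3*I*sqrt(5)) - 70 = -131 + 3*I*sqrt(5)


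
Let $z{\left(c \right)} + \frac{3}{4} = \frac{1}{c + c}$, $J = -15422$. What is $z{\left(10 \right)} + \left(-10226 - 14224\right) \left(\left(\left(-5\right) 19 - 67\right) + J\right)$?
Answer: $\frac{3810287993}{10} \approx 3.8103 \cdot 10^{8}$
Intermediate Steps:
$z{\left(c \right)} = - \frac{3}{4} + \frac{1}{2 c}$ ($z{\left(c \right)} = - \frac{3}{4} + \frac{1}{c + c} = - \frac{3}{4} + \frac{1}{2 c}$)
$z{\left(10 \right)} + \left(-10226 - 14224\right) \left(\left(\left(-5\right) 19 - 67\right) + J\right) = \frac{2 - 30}{4 \cdot 10} + \left(-10226 - 14224\right) \left(\left(\left(-5\right) 19 - 67\right) - 15422\right) = \frac{1}{4} \cdot \frac{1}{10} \left(2 - 30\right) - 24450 \left(\left(-95 - 67\right) - 15422\right) = \frac{1}{4} \cdot \frac{1}{10} \left(-28\right) - 24450 \left(-162 - 15422\right) = - \frac{7}{10} - -381028800 = - \frac{7}{10} + 381028800 = \frac{3810287993}{10}$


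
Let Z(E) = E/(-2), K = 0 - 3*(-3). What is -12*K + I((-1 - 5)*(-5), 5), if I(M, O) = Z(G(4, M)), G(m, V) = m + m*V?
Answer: -170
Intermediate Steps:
K = 9 (K = 0 + 9 = 9)
G(m, V) = m + V*m
Z(E) = -E/2 (Z(E) = E*(-½) = -E/2)
I(M, O) = -2 - 2*M (I(M, O) = -2*(1 + M) = -(4 + 4*M)/2 = -2 - 2*M)
-12*K + I((-1 - 5)*(-5), 5) = -12*9 + (-2 - 2*(-1 - 5)*(-5)) = -108 + (-2 - (-12)*(-5)) = -108 + (-2 - 2*30) = -108 + (-2 - 60) = -108 - 62 = -170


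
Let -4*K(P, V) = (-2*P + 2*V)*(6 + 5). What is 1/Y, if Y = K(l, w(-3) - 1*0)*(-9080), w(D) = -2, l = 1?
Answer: -1/149820 ≈ -6.6747e-6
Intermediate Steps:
K(P, V) = -11*V/2 + 11*P/2 (K(P, V) = -(-2*P + 2*V)*(6 + 5)/4 = -(-2*P + 2*V)*11/4 = -(-22*P + 22*V)/4 = -11*V/2 + 11*P/2)
Y = -149820 (Y = (-11*(-2 - 1*0)/2 + (11/2)*1)*(-9080) = (-11*(-2 + 0)/2 + 11/2)*(-9080) = (-11/2*(-2) + 11/2)*(-9080) = (11 + 11/2)*(-9080) = (33/2)*(-9080) = -149820)
1/Y = 1/(-149820) = -1/149820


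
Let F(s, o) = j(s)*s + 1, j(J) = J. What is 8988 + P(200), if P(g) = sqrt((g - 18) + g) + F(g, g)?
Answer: 48989 + sqrt(382) ≈ 49009.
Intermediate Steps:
F(s, o) = 1 + s**2 (F(s, o) = s*s + 1 = s**2 + 1 = 1 + s**2)
P(g) = 1 + g**2 + sqrt(-18 + 2*g) (P(g) = sqrt((g - 18) + g) + (1 + g**2) = sqrt((-18 + g) + g) + (1 + g**2) = sqrt(-18 + 2*g) + (1 + g**2) = 1 + g**2 + sqrt(-18 + 2*g))
8988 + P(200) = 8988 + (1 + 200**2 + sqrt(-18 + 2*200)) = 8988 + (1 + 40000 + sqrt(-18 + 400)) = 8988 + (1 + 40000 + sqrt(382)) = 8988 + (40001 + sqrt(382)) = 48989 + sqrt(382)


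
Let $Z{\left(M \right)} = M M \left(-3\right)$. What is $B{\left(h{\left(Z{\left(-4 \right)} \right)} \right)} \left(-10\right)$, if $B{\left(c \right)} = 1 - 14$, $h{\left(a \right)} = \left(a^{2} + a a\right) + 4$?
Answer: $130$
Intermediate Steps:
$Z{\left(M \right)} = - 3 M^{2}$ ($Z{\left(M \right)} = M^{2} \left(-3\right) = - 3 M^{2}$)
$h{\left(a \right)} = 4 + 2 a^{2}$ ($h{\left(a \right)} = \left(a^{2} + a^{2}\right) + 4 = 2 a^{2} + 4 = 4 + 2 a^{2}$)
$B{\left(c \right)} = -13$ ($B{\left(c \right)} = 1 - 14 = -13$)
$B{\left(h{\left(Z{\left(-4 \right)} \right)} \right)} \left(-10\right) = \left(-13\right) \left(-10\right) = 130$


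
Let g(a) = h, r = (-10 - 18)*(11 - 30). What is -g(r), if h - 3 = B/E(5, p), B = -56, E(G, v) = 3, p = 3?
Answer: 47/3 ≈ 15.667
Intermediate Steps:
r = 532 (r = -28*(-19) = 532)
h = -47/3 (h = 3 - 56/3 = -47/3 ≈ -15.667)
g(a) = -47/3
-g(r) = -1*(-47/3) = 47/3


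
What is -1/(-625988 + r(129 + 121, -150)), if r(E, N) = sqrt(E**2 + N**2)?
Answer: 156497/97965222786 + 25*sqrt(34)/195930445572 ≈ 1.5982e-6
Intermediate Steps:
-1/(-625988 + r(129 + 121, -150)) = -1/(-625988 + sqrt((129 + 121)**2 + (-150)**2)) = -1/(-625988 + sqrt(250**2 + 22500)) = -1/(-625988 + sqrt(62500 + 22500)) = -1/(-625988 + sqrt(85000)) = -1/(-625988 + 50*sqrt(34))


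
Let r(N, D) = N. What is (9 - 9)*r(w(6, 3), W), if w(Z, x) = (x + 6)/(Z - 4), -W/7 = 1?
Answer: 0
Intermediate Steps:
W = -7 (W = -7*1 = -7)
w(Z, x) = (6 + x)/(-4 + Z)
(9 - 9)*r(w(6, 3), W) = (9 - 9)*((6 + 3)/(-4 + 6)) = 0*(9/2) = 0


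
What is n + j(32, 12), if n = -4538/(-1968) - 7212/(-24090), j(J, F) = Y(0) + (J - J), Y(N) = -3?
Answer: -1559477/3950760 ≈ -0.39473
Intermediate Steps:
j(J, F) = -3 (j(J, F) = -3 + (J - J) = -3 + 0 = -3)
n = 10292803/3950760 (n = -4538*(-1/1968) - 7212*(-1/24090) = 2269/984 + 1202/4015 = 10292803/3950760 ≈ 2.6053)
n + j(32, 12) = 10292803/3950760 - 3 = -1559477/3950760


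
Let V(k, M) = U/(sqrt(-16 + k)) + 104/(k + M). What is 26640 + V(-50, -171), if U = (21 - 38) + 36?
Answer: 452872/17 - 19*I*sqrt(66)/66 ≈ 26640.0 - 2.3387*I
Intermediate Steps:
U = 19 (U = -17 + 36 = 19)
V(k, M) = 19/sqrt(-16 + k) + 104/(M + k) (V(k, M) = 19/(sqrt(-16 + k)) + 104/(k + M) = 19/sqrt(-16 + k) + 104/(M + k))
26640 + V(-50, -171) = 26640 + (19*(-171) + 19*(-50) + 104*sqrt(-16 - 50))/(sqrt(-16 - 50)*(-171 - 50)) = 26640 + (-3249 - 950 + 104*sqrt(-66))/(sqrt(-66)*(-221)) = 26640 - I*sqrt(66)/66*(-1/221)*(-3249 - 950 + 104*(I*sqrt(66))) = 26640 - I*sqrt(66)/66*(-1/221)*(-3249 - 950 + 104*I*sqrt(66)) = 26640 - I*sqrt(66)/66*(-1/221)*(-4199 + 104*I*sqrt(66)) = 26640 + I*sqrt(66)*(-4199 + 104*I*sqrt(66))/14586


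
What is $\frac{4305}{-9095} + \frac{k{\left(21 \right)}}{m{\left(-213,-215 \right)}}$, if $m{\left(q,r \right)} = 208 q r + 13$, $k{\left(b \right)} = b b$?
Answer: $- \frac{8200543974}{17326653487} \approx -0.47329$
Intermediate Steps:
$k{\left(b \right)} = b^{2}$
$m{\left(q,r \right)} = 13 + 208 q r$ ($m{\left(q,r \right)} = 208 q r + 13 = 13 + 208 q r$)
$\frac{4305}{-9095} + \frac{k{\left(21 \right)}}{m{\left(-213,-215 \right)}} = \frac{4305}{-9095} + \frac{21^{2}}{13 + 208 \left(-213\right) \left(-215\right)} = 4305 \left(- \frac{1}{9095}\right) + \frac{441}{13 + 9525360} = - \frac{861}{1819} + \frac{441}{9525373} = - \frac{8200543974}{17326653487}$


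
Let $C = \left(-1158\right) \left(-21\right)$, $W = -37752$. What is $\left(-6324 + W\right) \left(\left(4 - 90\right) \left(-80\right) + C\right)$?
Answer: $-1375083048$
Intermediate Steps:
$C = 24318$
$\left(-6324 + W\right) \left(\left(4 - 90\right) \left(-80\right) + C\right) = \left(-6324 - 37752\right) \left(\left(4 - 90\right) \left(-80\right) + 24318\right) = - 44076 \left(\left(-86\right) \left(-80\right) + 24318\right) = - 44076 \left(6880 + 24318\right) = \left(-44076\right) 31198 = -1375083048$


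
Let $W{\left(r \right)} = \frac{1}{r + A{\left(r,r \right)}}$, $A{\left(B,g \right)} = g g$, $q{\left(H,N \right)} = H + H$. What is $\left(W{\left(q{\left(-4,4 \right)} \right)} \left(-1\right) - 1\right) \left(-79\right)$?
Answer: $\frac{4503}{56} \approx 80.411$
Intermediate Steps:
$q{\left(H,N \right)} = 2 H$
$A{\left(B,g \right)} = g^{2}$
$W{\left(r \right)} = \frac{1}{r + r^{2}}$
$\left(W{\left(q{\left(-4,4 \right)} \right)} \left(-1\right) - 1\right) \left(-79\right) = \left(\frac{1}{2 \left(-4\right) \left(1 + 2 \left(-4\right)\right)} \left(-1\right) - 1\right) \left(-79\right) = \left(\frac{1}{\left(-8\right) \left(1 - 8\right)} \left(-1\right) - 1\right) \left(-79\right) = \left(- \frac{1}{8 \left(-7\right)} \left(-1\right) - 1\right) \left(-79\right) = \left(\left(- \frac{1}{8}\right) \left(- \frac{1}{7}\right) \left(-1\right) - 1\right) \left(-79\right) = \left(\frac{1}{56} \left(-1\right) - 1\right) \left(-79\right) = \left(- \frac{1}{56} - 1\right) \left(-79\right) = \left(- \frac{57}{56}\right) \left(-79\right) = \frac{4503}{56}$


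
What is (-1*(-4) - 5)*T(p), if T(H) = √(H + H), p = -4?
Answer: -2*I*√2 ≈ -2.8284*I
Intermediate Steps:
T(H) = √2*√H (T(H) = √(2*H) = √2*√H)
(-1*(-4) - 5)*T(p) = (-1*(-4) - 5)*(√2*√(-4)) = (4 - 5)*(√2*(2*I)) = -2*I*√2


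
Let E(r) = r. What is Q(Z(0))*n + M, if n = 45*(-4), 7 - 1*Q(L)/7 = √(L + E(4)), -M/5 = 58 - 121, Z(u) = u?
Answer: -5985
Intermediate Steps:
M = 315 (M = -5*(58 - 121) = -5*(-63) = 315)
Q(L) = 49 - 7*√(4 + L) (Q(L) = 49 - 7*√(L + 4) = 49 - 7*√(4 + L))
n = -180
Q(Z(0))*n + M = (49 - 7*√(4 + 0))*(-180) + 315 = (49 - 7*√4)*(-180) + 315 = (49 - 7*2)*(-180) + 315 = (49 - 14)*(-180) + 315 = 35*(-180) + 315 = -6300 + 315 = -5985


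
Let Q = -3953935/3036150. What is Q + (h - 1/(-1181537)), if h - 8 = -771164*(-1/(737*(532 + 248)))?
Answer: 850179583228541/105754298623974 ≈ 8.0392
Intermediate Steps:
h = 1342511/143715 (h = 8 - 771164*(-1/(737*(532 + 248))) = 8 - 771164/(780*(-737)) = 8 - 771164/(-574860) = 8 - 771164*(-1/574860) = 8 + 192791/143715 = 1342511/143715 ≈ 9.3415)
Q = -790787/607230 (Q = -3953935*1/3036150 = -790787/607230 ≈ -1.3023)
Q + (h - 1/(-1181537)) = -790787/607230 + (1342511/143715 - 1/(-1181537)) = -790787/607230 + (1342511/143715 - 1*(-1/1181537)) = -790787/607230 + (1342511/143715 + 1/1181537) = -790787/607230 + 1586226563122/169804589955 = 850179583228541/105754298623974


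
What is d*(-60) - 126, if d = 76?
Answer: -4686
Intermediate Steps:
d*(-60) - 126 = 76*(-60) - 126 = -4560 - 126 = -4686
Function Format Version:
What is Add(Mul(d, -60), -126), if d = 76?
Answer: -4686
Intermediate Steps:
Add(Mul(d, -60), -126) = Add(Mul(76, -60), -126) = Add(-4560, -126) = -4686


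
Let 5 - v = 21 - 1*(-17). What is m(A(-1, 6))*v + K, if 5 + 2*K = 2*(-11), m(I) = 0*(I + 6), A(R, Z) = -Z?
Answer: -27/2 ≈ -13.500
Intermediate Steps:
m(I) = 0 (m(I) = 0*(6 + I) = 0)
v = -33 (v = 5 - (21 - 1*(-17)) = 5 - (21 + 17) = 5 - 1*38 = 5 - 38 = -33)
K = -27/2 (K = -5/2 + (2*(-11))/2 = -5/2 + (½)*(-22) = -5/2 - 11 = -27/2 ≈ -13.500)
m(A(-1, 6))*v + K = 0*(-33) - 27/2 = 0 - 27/2 = -27/2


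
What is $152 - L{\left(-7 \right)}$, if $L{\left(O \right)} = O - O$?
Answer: $152$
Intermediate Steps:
$L{\left(O \right)} = 0$
$152 - L{\left(-7 \right)} = 152 - 0 = 152 + 0 = 152$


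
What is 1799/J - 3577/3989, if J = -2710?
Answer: -16869881/10810190 ≈ -1.5606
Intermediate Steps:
1799/J - 3577/3989 = 1799/(-2710) - 3577/3989 = 1799*(-1/2710) - 3577*1/3989 = -1799/2710 - 3577/3989 = -16869881/10810190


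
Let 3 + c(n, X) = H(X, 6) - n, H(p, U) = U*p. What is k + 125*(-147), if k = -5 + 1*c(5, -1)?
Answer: -18394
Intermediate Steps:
c(n, X) = -3 - n + 6*X (c(n, X) = -3 + (6*X - n) = -3 + (-n + 6*X) = -3 - n + 6*X)
k = -19 (k = -5 + 1*(-3 - 1*5 + 6*(-1)) = -5 + 1*(-3 - 5 - 6) = -5 + 1*(-14) = -5 - 14 = -19)
k + 125*(-147) = -19 + 125*(-147) = -19 - 18375 = -18394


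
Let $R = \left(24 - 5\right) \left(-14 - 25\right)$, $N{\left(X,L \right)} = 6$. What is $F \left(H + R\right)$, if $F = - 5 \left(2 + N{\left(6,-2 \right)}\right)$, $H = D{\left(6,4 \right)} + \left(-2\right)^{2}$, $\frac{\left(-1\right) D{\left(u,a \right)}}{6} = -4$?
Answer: $28520$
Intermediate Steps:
$D{\left(u,a \right)} = 24$ ($D{\left(u,a \right)} = \left(-6\right) \left(-4\right) = 24$)
$R = -741$ ($R = 19 \left(-39\right) = -741$)
$H = 28$ ($H = 24 + \left(-2\right)^{2} = 24 + 4 = 28$)
$F = -40$ ($F = - 5 \left(2 + 6\right) = \left(-5\right) 8 = -40$)
$F \left(H + R\right) = - 40 \left(28 - 741\right) = \left(-40\right) \left(-713\right) = 28520$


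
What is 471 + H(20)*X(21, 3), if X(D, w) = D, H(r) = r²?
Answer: 8871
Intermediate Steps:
471 + H(20)*X(21, 3) = 471 + 20²*21 = 471 + 400*21 = 471 + 8400 = 8871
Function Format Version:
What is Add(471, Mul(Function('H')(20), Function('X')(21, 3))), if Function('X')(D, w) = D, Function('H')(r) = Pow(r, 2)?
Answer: 8871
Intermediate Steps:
Add(471, Mul(Function('H')(20), Function('X')(21, 3))) = Add(471, Mul(Pow(20, 2), 21)) = Add(471, Mul(400, 21)) = Add(471, 8400) = 8871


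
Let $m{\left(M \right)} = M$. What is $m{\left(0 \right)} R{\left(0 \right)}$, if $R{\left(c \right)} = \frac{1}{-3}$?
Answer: $0$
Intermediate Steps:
$R{\left(c \right)} = - \frac{1}{3}$
$m{\left(0 \right)} R{\left(0 \right)} = 0 \left(- \frac{1}{3}\right) = 0$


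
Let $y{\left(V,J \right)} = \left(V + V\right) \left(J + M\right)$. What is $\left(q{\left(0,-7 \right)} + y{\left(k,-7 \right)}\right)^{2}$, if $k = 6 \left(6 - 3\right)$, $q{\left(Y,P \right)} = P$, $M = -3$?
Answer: $134689$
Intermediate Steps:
$k = 18$ ($k = 6 \cdot 3 = 18$)
$y{\left(V,J \right)} = 2 V \left(-3 + J\right)$ ($y{\left(V,J \right)} = \left(V + V\right) \left(J - 3\right) = 2 V \left(-3 + J\right)$)
$\left(q{\left(0,-7 \right)} + y{\left(k,-7 \right)}\right)^{2} = \left(-7 + 2 \cdot 18 \left(-3 - 7\right)\right)^{2} = \left(-7 + 2 \cdot 18 \left(-10\right)\right)^{2} = \left(-7 - 360\right)^{2} = \left(-367\right)^{2} = 134689$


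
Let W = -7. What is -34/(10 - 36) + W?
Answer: -74/13 ≈ -5.6923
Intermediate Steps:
-34/(10 - 36) + W = -34/(10 - 36) - 7 = -34/(-26) - 7 = -1/26*(-34) - 7 = 17/13 - 7 = -74/13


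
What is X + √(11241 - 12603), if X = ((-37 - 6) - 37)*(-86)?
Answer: 6880 + I*√1362 ≈ 6880.0 + 36.905*I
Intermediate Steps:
X = 6880 (X = (-43 - 37)*(-86) = -80*(-86) = 6880)
X + √(11241 - 12603) = 6880 + √(11241 - 12603) = 6880 + √(-1362) = 6880 + I*√1362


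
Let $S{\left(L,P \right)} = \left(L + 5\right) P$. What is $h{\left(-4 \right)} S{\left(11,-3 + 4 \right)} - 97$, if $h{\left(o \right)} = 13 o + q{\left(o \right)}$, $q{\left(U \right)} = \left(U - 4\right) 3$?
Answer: $-1313$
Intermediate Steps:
$q{\left(U \right)} = -12 + 3 U$ ($q{\left(U \right)} = \left(-4 + U\right) 3 = -12 + 3 U$)
$S{\left(L,P \right)} = P \left(5 + L\right)$ ($S{\left(L,P \right)} = \left(5 + L\right) P = P \left(5 + L\right)$)
$h{\left(o \right)} = -12 + 16 o$ ($h{\left(o \right)} = 13 o + \left(-12 + 3 o\right) = -12 + 16 o$)
$h{\left(-4 \right)} S{\left(11,-3 + 4 \right)} - 97 = \left(-12 + 16 \left(-4\right)\right) \left(-3 + 4\right) \left(5 + 11\right) - 97 = \left(-12 - 64\right) 1 \cdot 16 - 97 = \left(-76\right) 16 - 97 = -1216 - 97 = -1313$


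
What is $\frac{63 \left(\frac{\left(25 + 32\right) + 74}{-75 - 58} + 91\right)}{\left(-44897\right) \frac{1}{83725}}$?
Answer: $- \frac{530658900}{50179} \approx -10575.0$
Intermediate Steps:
$\frac{63 \left(\frac{\left(25 + 32\right) + 74}{-75 - 58} + 91\right)}{\left(-44897\right) \frac{1}{83725}} = \frac{63 \left(\frac{57 + 74}{-133} + 91\right)}{\left(-44897\right) \frac{1}{83725}} = \frac{63 \left(131 \left(- \frac{1}{133}\right) + 91\right)}{- \frac{2641}{4925}} = 63 \left(- \frac{131}{133} + 91\right) \left(- \frac{4925}{2641}\right) = 63 \cdot \frac{11972}{133} \left(- \frac{4925}{2641}\right) = \frac{107748}{19} \left(- \frac{4925}{2641}\right) = - \frac{530658900}{50179}$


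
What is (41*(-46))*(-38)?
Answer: 71668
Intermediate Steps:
(41*(-46))*(-38) = -1886*(-38) = 71668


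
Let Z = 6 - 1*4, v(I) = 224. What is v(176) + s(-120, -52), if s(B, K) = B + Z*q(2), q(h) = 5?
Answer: 114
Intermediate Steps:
Z = 2 (Z = 6 - 4 = 2)
s(B, K) = 10 + B (s(B, K) = B + 2*5 = B + 10 = 10 + B)
v(176) + s(-120, -52) = 224 + (10 - 120) = 224 - 110 = 114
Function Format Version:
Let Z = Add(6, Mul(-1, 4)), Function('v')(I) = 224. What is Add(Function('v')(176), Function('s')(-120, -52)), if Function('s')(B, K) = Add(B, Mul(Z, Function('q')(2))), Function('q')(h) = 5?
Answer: 114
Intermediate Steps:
Z = 2 (Z = Add(6, -4) = 2)
Function('s')(B, K) = Add(10, B) (Function('s')(B, K) = Add(B, Mul(2, 5)) = Add(B, 10) = Add(10, B))
Add(Function('v')(176), Function('s')(-120, -52)) = Add(224, Add(10, -120)) = Add(224, -110) = 114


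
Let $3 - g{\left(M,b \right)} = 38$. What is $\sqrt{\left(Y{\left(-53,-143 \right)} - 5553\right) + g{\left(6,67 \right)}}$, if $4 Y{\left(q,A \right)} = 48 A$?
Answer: $2 i \sqrt{1826} \approx 85.463 i$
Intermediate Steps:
$g{\left(M,b \right)} = -35$ ($g{\left(M,b \right)} = 3 - 38 = -35$)
$Y{\left(q,A \right)} = 12 A$ ($Y{\left(q,A \right)} = \frac{48 A}{4} = 12 A$)
$\sqrt{\left(Y{\left(-53,-143 \right)} - 5553\right) + g{\left(6,67 \right)}} = \sqrt{\left(12 \left(-143\right) - 5553\right) - 35} = \sqrt{\left(-1716 - 5553\right) - 35} = \sqrt{-7269 - 35} = \sqrt{-7304} = 2 i \sqrt{1826}$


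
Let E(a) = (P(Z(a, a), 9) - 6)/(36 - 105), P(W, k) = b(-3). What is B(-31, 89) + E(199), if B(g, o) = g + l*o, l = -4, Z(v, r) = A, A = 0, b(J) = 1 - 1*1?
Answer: -8899/23 ≈ -386.91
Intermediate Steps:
b(J) = 0 (b(J) = 1 - 1 = 0)
Z(v, r) = 0
P(W, k) = 0
B(g, o) = g - 4*o
E(a) = 2/23 (E(a) = (0 - 6)/(36 - 105) = -6/(-69) = -6*(-1/69) = 2/23)
B(-31, 89) + E(199) = (-31 - 4*89) + 2/23 = (-31 - 356) + 2/23 = -387 + 2/23 = -8899/23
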